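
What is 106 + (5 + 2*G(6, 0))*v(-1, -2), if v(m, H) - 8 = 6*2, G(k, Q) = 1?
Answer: 246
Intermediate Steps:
v(m, H) = 20 (v(m, H) = 8 + 6*2 = 8 + 12 = 20)
106 + (5 + 2*G(6, 0))*v(-1, -2) = 106 + (5 + 2*1)*20 = 106 + (5 + 2)*20 = 106 + 7*20 = 106 + 140 = 246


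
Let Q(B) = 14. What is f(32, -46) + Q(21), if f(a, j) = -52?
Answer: -38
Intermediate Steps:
f(32, -46) + Q(21) = -52 + 14 = -38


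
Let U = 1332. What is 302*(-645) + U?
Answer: -193458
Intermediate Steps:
302*(-645) + U = 302*(-645) + 1332 = -194790 + 1332 = -193458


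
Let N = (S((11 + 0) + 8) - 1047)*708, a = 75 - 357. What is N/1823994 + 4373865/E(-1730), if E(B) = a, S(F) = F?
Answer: -443228264621/28575906 ≈ -15511.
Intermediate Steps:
a = -282
E(B) = -282
N = -727824 (N = (((11 + 0) + 8) - 1047)*708 = ((11 + 8) - 1047)*708 = (19 - 1047)*708 = -1028*708 = -727824)
N/1823994 + 4373865/E(-1730) = -727824/1823994 + 4373865/(-282) = -727824*1/1823994 + 4373865*(-1/282) = -121304/303999 - 1457955/94 = -443228264621/28575906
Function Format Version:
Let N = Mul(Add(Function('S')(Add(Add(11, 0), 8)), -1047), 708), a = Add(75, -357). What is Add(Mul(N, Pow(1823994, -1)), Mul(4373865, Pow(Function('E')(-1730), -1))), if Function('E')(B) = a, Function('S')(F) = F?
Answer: Rational(-443228264621, 28575906) ≈ -15511.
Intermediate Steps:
a = -282
Function('E')(B) = -282
N = -727824 (N = Mul(Add(Add(Add(11, 0), 8), -1047), 708) = Mul(Add(Add(11, 8), -1047), 708) = Mul(Add(19, -1047), 708) = Mul(-1028, 708) = -727824)
Add(Mul(N, Pow(1823994, -1)), Mul(4373865, Pow(Function('E')(-1730), -1))) = Add(Mul(-727824, Pow(1823994, -1)), Mul(4373865, Pow(-282, -1))) = Add(Mul(-727824, Rational(1, 1823994)), Mul(4373865, Rational(-1, 282))) = Add(Rational(-121304, 303999), Rational(-1457955, 94)) = Rational(-443228264621, 28575906)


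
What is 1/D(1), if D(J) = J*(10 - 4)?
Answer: 1/6 ≈ 0.16667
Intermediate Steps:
D(J) = 6*J (D(J) = J*6 = 6*J)
1/D(1) = 1/(6*1) = 1/6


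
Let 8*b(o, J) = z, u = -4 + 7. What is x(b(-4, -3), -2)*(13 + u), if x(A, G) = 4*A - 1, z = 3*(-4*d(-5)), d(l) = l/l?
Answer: -112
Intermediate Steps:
d(l) = 1
u = 3
z = -12 (z = 3*(-4*1) = 3*(-4) = -12)
b(o, J) = -3/2 (b(o, J) = (⅛)*(-12) = -3/2)
x(A, G) = -1 + 4*A
x(b(-4, -3), -2)*(13 + u) = (-1 + 4*(-3/2))*(13 + 3) = (-1 - 6)*16 = -7*16 = -112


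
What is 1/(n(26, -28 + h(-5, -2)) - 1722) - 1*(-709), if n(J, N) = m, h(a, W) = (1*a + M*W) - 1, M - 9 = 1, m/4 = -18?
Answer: 1271945/1794 ≈ 709.00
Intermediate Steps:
m = -72 (m = 4*(-18) = -72)
M = 10 (M = 9 + 1 = 10)
h(a, W) = -1 + a + 10*W (h(a, W) = (1*a + 10*W) - 1 = (a + 10*W) - 1 = -1 + a + 10*W)
n(J, N) = -72
1/(n(26, -28 + h(-5, -2)) - 1722) - 1*(-709) = 1/(-72 - 1722) - 1*(-709) = 1/(-1794) + 709 = -1/1794 + 709 = 1271945/1794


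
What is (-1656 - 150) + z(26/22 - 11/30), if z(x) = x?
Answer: -595711/330 ≈ -1805.2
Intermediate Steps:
(-1656 - 150) + z(26/22 - 11/30) = (-1656 - 150) + (26/22 - 11/30) = -1806 + (26*(1/22) - 11*1/30) = -1806 + (13/11 - 11/30) = -1806 + 269/330 = -595711/330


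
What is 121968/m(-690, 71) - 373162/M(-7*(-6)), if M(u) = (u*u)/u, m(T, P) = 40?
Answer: -612739/105 ≈ -5835.6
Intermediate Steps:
M(u) = u (M(u) = u²/u = u)
121968/m(-690, 71) - 373162/M(-7*(-6)) = 121968/40 - 373162/((-7*(-6))) = 121968*(1/40) - 373162/42 = 15246/5 - 373162*1/42 = 15246/5 - 186581/21 = -612739/105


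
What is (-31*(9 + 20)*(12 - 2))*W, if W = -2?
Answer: 17980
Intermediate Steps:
(-31*(9 + 20)*(12 - 2))*W = -31*(9 + 20)*(12 - 2)*(-2) = -899*10*(-2) = -31*290*(-2) = -8990*(-2) = 17980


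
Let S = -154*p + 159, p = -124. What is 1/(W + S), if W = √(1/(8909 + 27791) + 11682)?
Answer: 706658500/13606280688099 - 10*√157343690167/13606280688099 ≈ 5.1645e-5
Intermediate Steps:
S = 19255 (S = -154*(-124) + 159 = 19096 + 159 = 19255)
W = √157343690167/3670 (W = √(1/36700 + 11682) = √(428729401/36700) = √157343690167/3670 ≈ 108.08)
1/(W + S) = 1/(√157343690167/3670 + 19255) = 1/(19255 + √157343690167/3670)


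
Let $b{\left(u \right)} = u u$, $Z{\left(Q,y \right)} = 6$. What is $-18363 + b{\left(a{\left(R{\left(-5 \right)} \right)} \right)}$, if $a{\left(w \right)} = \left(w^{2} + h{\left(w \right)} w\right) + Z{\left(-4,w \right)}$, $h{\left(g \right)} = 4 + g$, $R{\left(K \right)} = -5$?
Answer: $-17067$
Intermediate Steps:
$a{\left(w \right)} = 6 + w^{2} + w \left(4 + w\right)$ ($a{\left(w \right)} = \left(w^{2} + \left(4 + w\right) w\right) + 6 = \left(w^{2} + w \left(4 + w\right)\right) + 6 = 6 + w^{2} + w \left(4 + w\right)$)
$b{\left(u \right)} = u^{2}$
$-18363 + b{\left(a{\left(R{\left(-5 \right)} \right)} \right)} = -18363 + \left(6 + \left(-5\right)^{2} - 5 \left(4 - 5\right)\right)^{2} = -18363 + \left(6 + 25 - -5\right)^{2} = -18363 + \left(6 + 25 + 5\right)^{2} = -18363 + 36^{2} = -18363 + 1296 = -17067$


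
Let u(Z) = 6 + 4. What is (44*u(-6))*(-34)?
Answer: -14960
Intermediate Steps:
u(Z) = 10
(44*u(-6))*(-34) = (44*10)*(-34) = 440*(-34) = -14960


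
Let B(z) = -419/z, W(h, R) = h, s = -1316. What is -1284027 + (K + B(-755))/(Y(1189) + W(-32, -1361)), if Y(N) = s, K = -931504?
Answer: -1306102353879/1017740 ≈ -1.2833e+6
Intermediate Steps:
Y(N) = -1316
-1284027 + (K + B(-755))/(Y(1189) + W(-32, -1361)) = -1284027 + (-931504 - 419/(-755))/(-1316 - 32) = -1284027 + (-931504 - 419*(-1/755))/(-1348) = -1284027 + (-931504 + 419/755)*(-1/1348) = -1284027 - 703285101/755*(-1/1348) = -1284027 + 703285101/1017740 = -1306102353879/1017740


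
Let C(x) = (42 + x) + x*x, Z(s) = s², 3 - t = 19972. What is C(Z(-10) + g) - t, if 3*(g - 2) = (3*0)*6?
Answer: 30517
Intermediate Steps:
t = -19969 (t = 3 - 1*19972 = 3 - 19972 = -19969)
g = 2 (g = 2 + ((3*0)*6)/3 = 2 + (0*6)/3 = 2 + (⅓)*0 = 2 + 0 = 2)
C(x) = 42 + x + x² (C(x) = (42 + x) + x² = 42 + x + x²)
C(Z(-10) + g) - t = (42 + ((-10)² + 2) + ((-10)² + 2)²) - 1*(-19969) = (42 + (100 + 2) + (100 + 2)²) + 19969 = (42 + 102 + 102²) + 19969 = (42 + 102 + 10404) + 19969 = 10548 + 19969 = 30517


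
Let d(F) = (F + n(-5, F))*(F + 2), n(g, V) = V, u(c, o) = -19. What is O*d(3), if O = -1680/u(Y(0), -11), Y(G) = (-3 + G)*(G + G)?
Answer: 50400/19 ≈ 2652.6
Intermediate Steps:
Y(G) = 2*G*(-3 + G) (Y(G) = (-3 + G)*(2*G) = 2*G*(-3 + G))
d(F) = 2*F*(2 + F) (d(F) = (F + F)*(F + 2) = (2*F)*(2 + F) = 2*F*(2 + F))
O = 1680/19 (O = -1680/(-19) = -1680*(-1/19) = 1680/19 ≈ 88.421)
O*d(3) = 1680*(2*3*(2 + 3))/19 = 1680*(2*3*5)/19 = (1680/19)*30 = 50400/19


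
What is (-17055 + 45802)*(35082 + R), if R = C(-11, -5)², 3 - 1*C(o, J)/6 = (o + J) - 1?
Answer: 1422459054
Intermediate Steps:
C(o, J) = 24 - 6*J - 6*o (C(o, J) = 18 - 6*((o + J) - 1) = 18 - 6*((J + o) - 1) = 18 - 6*(-1 + J + o) = 18 + (6 - 6*J - 6*o) = 24 - 6*J - 6*o)
R = 14400 (R = (24 - 6*(-5) - 6*(-11))² = (24 + 30 + 66)² = 120² = 14400)
(-17055 + 45802)*(35082 + R) = (-17055 + 45802)*(35082 + 14400) = 28747*49482 = 1422459054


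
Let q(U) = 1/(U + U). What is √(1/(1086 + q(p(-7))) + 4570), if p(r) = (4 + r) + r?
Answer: 5*√86229512246/21719 ≈ 67.602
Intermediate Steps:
p(r) = 4 + 2*r
q(U) = 1/(2*U)
√(1/(1086 + q(p(-7))) + 4570) = √(1/(1086 + 1/(2*(4 + 2*(-7)))) + 4570) = √(1/(1086 + 1/(2*(4 - 14))) + 4570) = √(1/(1086 + (½)/(-10)) + 4570) = √(1/(1086 + (½)*(-⅒)) + 4570) = √(1/(1086 - 1/20) + 4570) = √(1/(21719/20) + 4570) = √(20/21719 + 4570) = √(99255850/21719) = 5*√86229512246/21719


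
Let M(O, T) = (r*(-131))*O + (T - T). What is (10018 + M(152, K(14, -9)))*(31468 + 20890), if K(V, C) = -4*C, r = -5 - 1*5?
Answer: 10950047404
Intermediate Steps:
r = -10 (r = -5 - 5 = -10)
M(O, T) = 1310*O (M(O, T) = (-10*(-131))*O + (T - T) = 1310*O + 0 = 1310*O)
(10018 + M(152, K(14, -9)))*(31468 + 20890) = (10018 + 1310*152)*(31468 + 20890) = (10018 + 199120)*52358 = 209138*52358 = 10950047404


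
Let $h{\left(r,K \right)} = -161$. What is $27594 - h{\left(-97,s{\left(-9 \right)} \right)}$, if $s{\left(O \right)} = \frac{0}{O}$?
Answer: $27755$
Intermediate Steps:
$s{\left(O \right)} = 0$
$27594 - h{\left(-97,s{\left(-9 \right)} \right)} = 27594 - -161 = 27594 + 161 = 27755$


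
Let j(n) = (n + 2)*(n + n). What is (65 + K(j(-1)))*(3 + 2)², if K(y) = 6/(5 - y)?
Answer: 11525/7 ≈ 1646.4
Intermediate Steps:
j(n) = 2*n*(2 + n) (j(n) = (2 + n)*(2*n) = 2*n*(2 + n))
(65 + K(j(-1)))*(3 + 2)² = (65 - 6/(-5 + 2*(-1)*(2 - 1)))*(3 + 2)² = (65 - 6/(-5 + 2*(-1)*1))*5² = (65 - 6/(-5 - 2))*25 = (65 - 6/(-7))*25 = (65 - 6*(-⅐))*25 = (65 + 6/7)*25 = (461/7)*25 = 11525/7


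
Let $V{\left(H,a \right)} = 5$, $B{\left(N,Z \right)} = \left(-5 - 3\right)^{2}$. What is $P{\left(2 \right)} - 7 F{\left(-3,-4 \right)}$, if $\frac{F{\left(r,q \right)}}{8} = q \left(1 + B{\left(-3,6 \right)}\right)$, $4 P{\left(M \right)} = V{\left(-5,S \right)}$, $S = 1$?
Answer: $\frac{58245}{4} \approx 14561.0$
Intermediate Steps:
$B{\left(N,Z \right)} = 64$ ($B{\left(N,Z \right)} = \left(-8\right)^{2} = 64$)
$P{\left(M \right)} = \frac{5}{4}$ ($P{\left(M \right)} = \frac{1}{4} \cdot 5 = \frac{5}{4}$)
$F{\left(r,q \right)} = 520 q$ ($F{\left(r,q \right)} = 8 q \left(1 + 64\right) = 8 q 65 = 8 \cdot 65 q = 520 q$)
$P{\left(2 \right)} - 7 F{\left(-3,-4 \right)} = \frac{5}{4} - 7 \cdot 520 \left(-4\right) = \frac{5}{4} - -14560 = \frac{5}{4} + 14560 = \frac{58245}{4}$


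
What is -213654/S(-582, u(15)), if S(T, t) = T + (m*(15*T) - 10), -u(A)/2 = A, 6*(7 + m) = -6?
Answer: -106827/34624 ≈ -3.0853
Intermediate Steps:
m = -8 (m = -7 + (⅙)*(-6) = -7 - 1 = -8)
u(A) = -2*A
S(T, t) = -10 - 119*T (S(T, t) = T + (-120*T - 10) = T + (-10 - 120*T) = -10 - 119*T)
-213654/S(-582, u(15)) = -213654/(-10 - 119*(-582)) = -213654/(-10 + 69258) = -213654/69248 = -213654*1/69248 = -106827/34624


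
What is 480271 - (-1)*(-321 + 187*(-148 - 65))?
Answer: 440119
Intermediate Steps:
480271 - (-1)*(-321 + 187*(-148 - 65)) = 480271 - (-1)*(-321 + 187*(-213)) = 480271 - (-1)*(-321 - 39831) = 480271 - (-1)*(-40152) = 480271 - 1*40152 = 480271 - 40152 = 440119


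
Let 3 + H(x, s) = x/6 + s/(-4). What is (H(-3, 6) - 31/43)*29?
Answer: -7134/43 ≈ -165.91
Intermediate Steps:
H(x, s) = -3 - s/4 + x/6 (H(x, s) = -3 + (x/6 + s/(-4)) = -3 + (x*(1/6) + s*(-1/4)) = -3 + (x/6 - s/4) = -3 + (-s/4 + x/6) = -3 - s/4 + x/6)
(H(-3, 6) - 31/43)*29 = ((-3 - 1/4*6 + (1/6)*(-3)) - 31/43)*29 = ((-3 - 3/2 - 1/2) - 31*1/43)*29 = (-5 - 31/43)*29 = -246/43*29 = -7134/43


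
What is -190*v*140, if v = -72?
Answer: 1915200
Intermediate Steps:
-190*v*140 = -190*(-72)*140 = 13680*140 = 1915200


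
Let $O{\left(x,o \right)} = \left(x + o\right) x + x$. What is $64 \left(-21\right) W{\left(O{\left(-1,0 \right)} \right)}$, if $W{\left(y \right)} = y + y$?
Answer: $0$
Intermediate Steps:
$O{\left(x,o \right)} = x + x \left(o + x\right)$ ($O{\left(x,o \right)} = \left(o + x\right) x + x = x \left(o + x\right) + x = x + x \left(o + x\right)$)
$W{\left(y \right)} = 2 y$
$64 \left(-21\right) W{\left(O{\left(-1,0 \right)} \right)} = 64 \left(-21\right) 2 \left(- (1 + 0 - 1)\right) = - 1344 \cdot 2 \left(\left(-1\right) 0\right) = - 1344 \cdot 2 \cdot 0 = \left(-1344\right) 0 = 0$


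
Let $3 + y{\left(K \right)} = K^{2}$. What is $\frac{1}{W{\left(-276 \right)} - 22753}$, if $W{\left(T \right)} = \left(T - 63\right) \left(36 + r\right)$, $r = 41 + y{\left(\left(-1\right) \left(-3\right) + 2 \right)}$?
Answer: $- \frac{1}{56314} \approx -1.7758 \cdot 10^{-5}$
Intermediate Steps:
$y{\left(K \right)} = -3 + K^{2}$
$r = 63$ ($r = 41 - \left(3 - \left(\left(-1\right) \left(-3\right) + 2\right)^{2}\right) = 41 - \left(3 - \left(3 + 2\right)^{2}\right) = 41 - \left(3 - 5^{2}\right) = 41 + \left(-3 + 25\right) = 41 + 22 = 63$)
$W{\left(T \right)} = -6237 + 99 T$ ($W{\left(T \right)} = \left(T - 63\right) \left(36 + 63\right) = \left(-63 + T\right) 99 = -6237 + 99 T$)
$\frac{1}{W{\left(-276 \right)} - 22753} = \frac{1}{\left(-6237 + 99 \left(-276\right)\right) - 22753} = \frac{1}{\left(-6237 - 27324\right) - 22753} = \frac{1}{-33561 - 22753} = \frac{1}{-56314} = - \frac{1}{56314}$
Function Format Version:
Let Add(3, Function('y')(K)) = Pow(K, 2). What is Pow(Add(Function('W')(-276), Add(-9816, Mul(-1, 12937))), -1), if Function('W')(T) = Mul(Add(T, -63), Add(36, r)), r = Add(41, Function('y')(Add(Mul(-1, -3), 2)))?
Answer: Rational(-1, 56314) ≈ -1.7758e-5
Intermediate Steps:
Function('y')(K) = Add(-3, Pow(K, 2))
r = 63 (r = Add(41, Add(-3, Pow(Add(Mul(-1, -3), 2), 2))) = Add(41, Add(-3, Pow(Add(3, 2), 2))) = Add(41, Add(-3, Pow(5, 2))) = Add(41, Add(-3, 25)) = Add(41, 22) = 63)
Function('W')(T) = Add(-6237, Mul(99, T)) (Function('W')(T) = Mul(Add(T, -63), Add(36, 63)) = Mul(Add(-63, T), 99) = Add(-6237, Mul(99, T)))
Pow(Add(Function('W')(-276), Add(-9816, Mul(-1, 12937))), -1) = Pow(Add(Add(-6237, Mul(99, -276)), Add(-9816, Mul(-1, 12937))), -1) = Pow(Add(Add(-6237, -27324), Add(-9816, -12937)), -1) = Pow(Add(-33561, -22753), -1) = Pow(-56314, -1) = Rational(-1, 56314)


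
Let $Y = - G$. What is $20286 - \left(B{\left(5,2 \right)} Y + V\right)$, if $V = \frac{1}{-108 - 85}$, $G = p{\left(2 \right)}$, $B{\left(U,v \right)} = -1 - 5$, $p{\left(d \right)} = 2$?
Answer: $\frac{3912883}{193} \approx 20274.0$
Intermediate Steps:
$B{\left(U,v \right)} = -6$ ($B{\left(U,v \right)} = -1 - 5 = -6$)
$G = 2$
$V = - \frac{1}{193}$ ($V = \frac{1}{-193} = - \frac{1}{193} \approx -0.0051813$)
$Y = -2$ ($Y = \left(-1\right) 2 = -2$)
$20286 - \left(B{\left(5,2 \right)} Y + V\right) = 20286 - \left(\left(-6\right) \left(-2\right) - \frac{1}{193}\right) = 20286 - \left(12 - \frac{1}{193}\right) = 20286 - \frac{2315}{193} = \frac{3912883}{193}$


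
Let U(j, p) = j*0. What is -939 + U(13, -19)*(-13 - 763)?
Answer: -939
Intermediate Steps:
U(j, p) = 0
-939 + U(13, -19)*(-13 - 763) = -939 + 0*(-13 - 763) = -939 + 0*(-776) = -939 + 0 = -939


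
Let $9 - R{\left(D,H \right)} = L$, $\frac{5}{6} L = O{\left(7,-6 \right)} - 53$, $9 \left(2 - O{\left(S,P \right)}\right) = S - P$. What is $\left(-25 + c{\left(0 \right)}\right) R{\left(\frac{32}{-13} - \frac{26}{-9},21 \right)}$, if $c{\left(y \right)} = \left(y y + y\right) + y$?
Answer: $- \frac{5395}{3} \approx -1798.3$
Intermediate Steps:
$O{\left(S,P \right)} = 2 - \frac{S}{9} + \frac{P}{9}$ ($O{\left(S,P \right)} = 2 - \frac{S - P}{9} = 2 + \left(- \frac{S}{9} + \frac{P}{9}\right) = 2 - \frac{S}{9} + \frac{P}{9}$)
$L = - \frac{944}{15}$ ($L = \frac{6 \left(\left(2 - \frac{7}{9} + \frac{1}{9} \left(-6\right)\right) - 53\right)}{5} = \frac{6 \left(\left(2 - \frac{7}{9} - \frac{2}{3}\right) - 53\right)}{5} = \frac{6 \left(\frac{5}{9} - 53\right)}{5} = \frac{6}{5} \left(- \frac{472}{9}\right) = - \frac{944}{15} \approx -62.933$)
$R{\left(D,H \right)} = \frac{1079}{15}$ ($R{\left(D,H \right)} = 9 - - \frac{944}{15} = 9 + \frac{944}{15} = \frac{1079}{15}$)
$c{\left(y \right)} = y^{2} + 2 y$ ($c{\left(y \right)} = \left(y^{2} + y\right) + y = \left(y + y^{2}\right) + y = y^{2} + 2 y$)
$\left(-25 + c{\left(0 \right)}\right) R{\left(\frac{32}{-13} - \frac{26}{-9},21 \right)} = \left(-25 + 0 \left(2 + 0\right)\right) \frac{1079}{15} = \left(-25 + 0 \cdot 2\right) \frac{1079}{15} = \left(-25 + 0\right) \frac{1079}{15} = \left(-25\right) \frac{1079}{15} = - \frac{5395}{3}$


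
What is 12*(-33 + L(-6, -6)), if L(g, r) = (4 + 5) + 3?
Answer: -252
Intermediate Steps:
L(g, r) = 12 (L(g, r) = 9 + 3 = 12)
12*(-33 + L(-6, -6)) = 12*(-33 + 12) = 12*(-21) = -252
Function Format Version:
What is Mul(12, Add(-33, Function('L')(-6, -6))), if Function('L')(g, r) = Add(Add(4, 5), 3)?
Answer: -252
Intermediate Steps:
Function('L')(g, r) = 12 (Function('L')(g, r) = Add(9, 3) = 12)
Mul(12, Add(-33, Function('L')(-6, -6))) = Mul(12, Add(-33, 12)) = Mul(12, -21) = -252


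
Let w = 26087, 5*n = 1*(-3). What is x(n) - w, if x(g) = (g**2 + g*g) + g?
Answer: -652172/25 ≈ -26087.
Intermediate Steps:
n = -3/5 (n = (1*(-3))/5 = (1/5)*(-3) = -3/5 ≈ -0.60000)
x(g) = g + 2*g**2 (x(g) = (g**2 + g**2) + g = 2*g**2 + g = g + 2*g**2)
x(n) - w = -3*(1 + 2*(-3/5))/5 - 1*26087 = -3*(1 - 6/5)/5 - 26087 = -3/5*(-1/5) - 26087 = 3/25 - 26087 = -652172/25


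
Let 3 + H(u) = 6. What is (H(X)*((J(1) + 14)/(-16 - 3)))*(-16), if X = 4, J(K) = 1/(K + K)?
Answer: 696/19 ≈ 36.632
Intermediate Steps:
J(K) = 1/(2*K)
H(u) = 3 (H(u) = -3 + 6 = 3)
(H(X)*((J(1) + 14)/(-16 - 3)))*(-16) = (3*(((1/2)/1 + 14)/(-16 - 3)))*(-16) = (3*(((1/2)*1 + 14)/(-19)))*(-16) = (3*((1/2 + 14)*(-1/19)))*(-16) = (3*((29/2)*(-1/19)))*(-16) = (3*(-29/38))*(-16) = -87/38*(-16) = 696/19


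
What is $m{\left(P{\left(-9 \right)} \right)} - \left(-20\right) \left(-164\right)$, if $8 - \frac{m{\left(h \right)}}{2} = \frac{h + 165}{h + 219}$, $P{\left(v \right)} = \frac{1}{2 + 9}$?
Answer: $- \frac{3934936}{1205} \approx -3265.5$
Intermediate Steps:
$P{\left(v \right)} = \frac{1}{11}$
$m{\left(h \right)} = 16 - \frac{2 \left(165 + h\right)}{219 + h}$ ($m{\left(h \right)} = 16 - 2 \frac{h + 165}{h + 219} = 16 - 2 \frac{165 + h}{219 + h} = 16 - \frac{2 \left(165 + h\right)}{219 + h}$)
$m{\left(P{\left(-9 \right)} \right)} - \left(-20\right) \left(-164\right) = \frac{2 \left(1587 + 7 \cdot \frac{1}{11}\right)}{219 + \frac{1}{11}} - \left(-20\right) \left(-164\right) = \frac{2 \left(1587 + \frac{7}{11}\right)}{\frac{2410}{11}} - 3280 = 2 \cdot \frac{11}{2410} \cdot \frac{17464}{11} - 3280 = \frac{17464}{1205} - 3280 = - \frac{3934936}{1205}$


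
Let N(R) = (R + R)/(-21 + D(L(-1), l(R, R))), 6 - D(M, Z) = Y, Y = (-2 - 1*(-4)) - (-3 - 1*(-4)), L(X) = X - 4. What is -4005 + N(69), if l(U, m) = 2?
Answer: -32109/8 ≈ -4013.6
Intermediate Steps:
L(X) = -4 + X
Y = 1 (Y = (-2 + 4) - (-3 + 4) = 2 - 1*1 = 2 - 1 = 1)
D(M, Z) = 5 (D(M, Z) = 6 - 1*1 = 6 - 1 = 5)
N(R) = -R/8 (N(R) = (R + R)/(-21 + 5) = (2*R)/(-16) = (2*R)*(-1/16) = -R/8)
-4005 + N(69) = -4005 - ⅛*69 = -4005 - 69/8 = -32109/8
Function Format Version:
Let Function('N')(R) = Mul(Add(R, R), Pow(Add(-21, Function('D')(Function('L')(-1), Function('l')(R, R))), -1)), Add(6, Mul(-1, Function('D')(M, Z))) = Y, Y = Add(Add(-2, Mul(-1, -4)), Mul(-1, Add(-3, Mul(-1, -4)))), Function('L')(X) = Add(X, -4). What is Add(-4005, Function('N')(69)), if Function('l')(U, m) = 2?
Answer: Rational(-32109, 8) ≈ -4013.6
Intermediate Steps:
Function('L')(X) = Add(-4, X)
Y = 1 (Y = Add(Add(-2, 4), Mul(-1, Add(-3, 4))) = Add(2, Mul(-1, 1)) = Add(2, -1) = 1)
Function('D')(M, Z) = 5 (Function('D')(M, Z) = Add(6, Mul(-1, 1)) = Add(6, -1) = 5)
Function('N')(R) = Mul(Rational(-1, 8), R) (Function('N')(R) = Mul(Add(R, R), Pow(Add(-21, 5), -1)) = Mul(Mul(2, R), Pow(-16, -1)) = Mul(Mul(2, R), Rational(-1, 16)) = Mul(Rational(-1, 8), R))
Add(-4005, Function('N')(69)) = Add(-4005, Mul(Rational(-1, 8), 69)) = Add(-4005, Rational(-69, 8)) = Rational(-32109, 8)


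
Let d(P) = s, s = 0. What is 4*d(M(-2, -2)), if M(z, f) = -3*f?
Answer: 0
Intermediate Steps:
d(P) = 0
4*d(M(-2, -2)) = 4*0 = 0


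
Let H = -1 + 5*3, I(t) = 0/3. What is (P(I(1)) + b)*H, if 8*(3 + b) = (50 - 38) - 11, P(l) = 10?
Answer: 399/4 ≈ 99.750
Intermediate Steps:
I(t) = 0 (I(t) = 0*(⅓) = 0)
H = 14 (H = -1 + 15 = 14)
b = -23/8 (b = -3 + ((50 - 38) - 11)/8 = -3 + (12 - 11)/8 = -3 + (⅛)*1 = -3 + ⅛ = -23/8 ≈ -2.8750)
(P(I(1)) + b)*H = (10 - 23/8)*14 = (57/8)*14 = 399/4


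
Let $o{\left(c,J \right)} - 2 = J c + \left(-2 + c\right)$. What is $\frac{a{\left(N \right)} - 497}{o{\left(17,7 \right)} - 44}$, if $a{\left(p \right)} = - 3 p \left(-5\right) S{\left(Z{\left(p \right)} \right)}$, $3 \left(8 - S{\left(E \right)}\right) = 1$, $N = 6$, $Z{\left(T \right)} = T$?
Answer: $\frac{193}{92} \approx 2.0978$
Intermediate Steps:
$S{\left(E \right)} = \frac{23}{3}$ ($S{\left(E \right)} = 8 - \frac{1}{3} = \frac{23}{3}$)
$a{\left(p \right)} = 115 p$ ($a{\left(p \right)} = - 3 p \left(-5\right) \frac{23}{3} = 15 p \frac{23}{3} = 115 p$)
$o{\left(c,J \right)} = c + J c$ ($o{\left(c,J \right)} = 2 + \left(J c + \left(-2 + c\right)\right) = 2 + \left(-2 + c + J c\right) = c + J c$)
$\frac{a{\left(N \right)} - 497}{o{\left(17,7 \right)} - 44} = \frac{115 \cdot 6 - 497}{17 \left(1 + 7\right) - 44} = \frac{690 - 497}{17 \cdot 8 - 44} = \frac{193}{136 - 44} = \frac{193}{92}$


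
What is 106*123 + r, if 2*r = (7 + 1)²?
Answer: 13070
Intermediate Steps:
r = 32 (r = (7 + 1)²/2 = (½)*8² = (½)*64 = 32)
106*123 + r = 106*123 + 32 = 13038 + 32 = 13070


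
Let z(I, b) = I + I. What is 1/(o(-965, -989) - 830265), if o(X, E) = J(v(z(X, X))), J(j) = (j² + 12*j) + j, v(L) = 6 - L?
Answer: 1/2942999 ≈ 3.3979e-7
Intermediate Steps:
z(I, b) = 2*I
J(j) = j² + 13*j
o(X, E) = (6 - 2*X)*(19 - 2*X) (o(X, E) = (6 - 2*X)*(13 + (6 - 2*X)) = (6 - 2*X)*(19 - 2*X))
1/(o(-965, -989) - 830265) = 1/(2*(-19 + 2*(-965))*(-3 - 965) - 830265) = 1/(2*(-19 - 1930)*(-968) - 830265) = 1/(2*(-1949)*(-968) - 830265) = 1/(3773264 - 830265) = 1/2942999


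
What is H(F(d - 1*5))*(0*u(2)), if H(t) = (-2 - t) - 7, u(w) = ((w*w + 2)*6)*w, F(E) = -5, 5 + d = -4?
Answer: 0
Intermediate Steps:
d = -9 (d = -5 - 4 = -9)
u(w) = w*(12 + 6*w**2) (u(w) = ((w**2 + 2)*6)*w = ((2 + w**2)*6)*w = (12 + 6*w**2)*w = w*(12 + 6*w**2))
H(t) = -9 - t
H(F(d - 1*5))*(0*u(2)) = (-9 - 1*(-5))*(0*(6*2*(2 + 2**2))) = (-9 + 5)*(0*(6*2*(2 + 4))) = -0*6*2*6 = -0*72 = -4*0 = 0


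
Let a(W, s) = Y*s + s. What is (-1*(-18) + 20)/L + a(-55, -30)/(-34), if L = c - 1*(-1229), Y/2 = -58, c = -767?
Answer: -398152/3927 ≈ -101.39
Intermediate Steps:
Y = -116 (Y = 2*(-58) = -116)
a(W, s) = -115*s (a(W, s) = -116*s + s = -115*s)
L = 462 (L = -767 - 1*(-1229) = -767 + 1229 = 462)
(-1*(-18) + 20)/L + a(-55, -30)/(-34) = (-1*(-18) + 20)/462 - 115*(-30)/(-34) = (18 + 20)*(1/462) + 3450*(-1/34) = 38*(1/462) - 1725/17 = 19/231 - 1725/17 = -398152/3927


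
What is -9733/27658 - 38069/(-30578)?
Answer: 188824182/211431581 ≈ 0.89307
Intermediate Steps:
-9733/27658 - 38069/(-30578) = -9733*1/27658 - 38069*(-1/30578) = -9733/27658 + 38069/30578 = 188824182/211431581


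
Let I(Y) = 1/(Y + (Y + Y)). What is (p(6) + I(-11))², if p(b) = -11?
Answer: 132496/1089 ≈ 121.67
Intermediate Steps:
I(Y) = 1/(3*Y) (I(Y) = 1/(Y + 2*Y) = 1/(3*Y))
(p(6) + I(-11))² = (-11 + (⅓)/(-11))² = (-11 + (⅓)*(-1/11))² = (-11 - 1/33)² = (-364/33)² = 132496/1089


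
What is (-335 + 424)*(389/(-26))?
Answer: -34621/26 ≈ -1331.6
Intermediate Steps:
(-335 + 424)*(389/(-26)) = 89*(389*(-1/26)) = 89*(-389/26) = -34621/26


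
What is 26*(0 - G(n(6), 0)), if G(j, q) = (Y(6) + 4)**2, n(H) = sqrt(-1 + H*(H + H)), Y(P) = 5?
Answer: -2106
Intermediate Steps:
n(H) = sqrt(-1 + 2*H**2) (n(H) = sqrt(-1 + H*(2*H)) = sqrt(-1 + 2*H**2))
G(j, q) = 81 (G(j, q) = (5 + 4)**2 = 9**2 = 81)
26*(0 - G(n(6), 0)) = 26*(0 - 1*81) = 26*(0 - 81) = 26*(-81) = -2106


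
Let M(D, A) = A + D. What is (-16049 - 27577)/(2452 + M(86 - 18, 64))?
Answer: -21813/1292 ≈ -16.883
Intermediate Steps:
(-16049 - 27577)/(2452 + M(86 - 18, 64)) = (-16049 - 27577)/(2452 + (64 + (86 - 18))) = -43626/(2452 + (64 + 68)) = -43626/(2452 + 132) = -43626/2584 = -43626*1/2584 = -21813/1292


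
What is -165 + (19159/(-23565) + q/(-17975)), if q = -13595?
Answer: -2796594449/16943235 ≈ -165.06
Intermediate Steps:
-165 + (19159/(-23565) + q/(-17975)) = -165 + (19159/(-23565) - 13595/(-17975)) = -165 + (19159*(-1/23565) - 13595*(-1/17975)) = -165 + (-19159/23565 + 2719/3595) = -165 - 960674/16943235 = -2796594449/16943235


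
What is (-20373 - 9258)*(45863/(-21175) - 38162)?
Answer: 3420798259629/3025 ≈ 1.1308e+9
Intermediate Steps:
(-20373 - 9258)*(45863/(-21175) - 38162) = -29631*(45863*(-1/21175) - 38162) = -29631*(-45863/21175 - 38162) = -29631*(-808126213/21175) = 3420798259629/3025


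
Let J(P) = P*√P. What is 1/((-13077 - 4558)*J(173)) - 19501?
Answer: -19501 - √173/527797915 ≈ -19501.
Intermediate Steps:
J(P) = P^(3/2)
1/((-13077 - 4558)*J(173)) - 19501 = 1/((-13077 - 4558)*(173^(3/2))) - 19501 = 1/((-17635)*((173*√173))) - 19501 = -√173/527797915 - 19501 = -19501 - √173/527797915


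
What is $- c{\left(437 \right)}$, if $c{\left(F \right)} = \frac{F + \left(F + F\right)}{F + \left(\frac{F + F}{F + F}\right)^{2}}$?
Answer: $- \frac{437}{146} \approx -2.9931$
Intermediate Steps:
$c{\left(F \right)} = \frac{3 F}{1 + F}$ ($c{\left(F \right)} = \frac{F + 2 F}{F + \left(\frac{2 F}{2 F}\right)^{2}} = \frac{3 F}{F + \left(2 F \frac{1}{2 F}\right)^{2}} = \frac{3 F}{F + 1^{2}} = \frac{3 F}{F + 1} = \frac{3 F}{1 + F}$)
$- c{\left(437 \right)} = - \frac{3 \cdot 437}{1 + 437} = - \frac{3 \cdot 437}{438} = \left(-1\right) \frac{437}{146} = - \frac{437}{146}$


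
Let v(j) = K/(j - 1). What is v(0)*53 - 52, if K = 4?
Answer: -264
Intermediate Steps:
v(j) = 4/(-1 + j) (v(j) = 4/(j - 1) = 4/(-1 + j))
v(0)*53 - 52 = (4/(-1 + 0))*53 - 52 = (4/(-1))*53 - 52 = (4*(-1))*53 - 52 = -4*53 - 52 = -212 - 52 = -264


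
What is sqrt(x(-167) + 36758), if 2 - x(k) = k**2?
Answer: sqrt(8871) ≈ 94.186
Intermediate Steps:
x(k) = 2 - k**2
sqrt(x(-167) + 36758) = sqrt((2 - 1*(-167)**2) + 36758) = sqrt((2 - 1*27889) + 36758) = sqrt((2 - 27889) + 36758) = sqrt(-27887 + 36758) = sqrt(8871)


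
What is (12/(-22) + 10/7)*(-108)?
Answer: -7344/77 ≈ -95.377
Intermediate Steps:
(12/(-22) + 10/7)*(-108) = (12*(-1/22) + 10*(1/7))*(-108) = (-6/11 + 10/7)*(-108) = (68/77)*(-108) = -7344/77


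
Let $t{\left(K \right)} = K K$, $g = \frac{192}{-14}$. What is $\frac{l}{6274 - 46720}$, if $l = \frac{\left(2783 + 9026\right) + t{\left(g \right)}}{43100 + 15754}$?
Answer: $- \frac{587857}{116640035316} \approx -5.0399 \cdot 10^{-6}$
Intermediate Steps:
$g = - \frac{96}{7}$ ($g = 192 \left(- \frac{1}{14}\right) = - \frac{96}{7} \approx -13.714$)
$t{\left(K \right)} = K^{2}$
$l = \frac{587857}{2883846}$ ($l = \frac{\left(2783 + 9026\right) + \left(- \frac{96}{7}\right)^{2}}{43100 + 15754} = \frac{11809 + \frac{9216}{49}}{58854} = \frac{587857}{49} \cdot \frac{1}{58854} = \frac{587857}{2883846} \approx 0.20384$)
$\frac{l}{6274 - 46720} = \frac{587857}{2883846 \left(6274 - 46720\right)} = \frac{587857}{2883846 \left(-40446\right)} = \frac{587857}{2883846} \left(- \frac{1}{40446}\right) = - \frac{587857}{116640035316}$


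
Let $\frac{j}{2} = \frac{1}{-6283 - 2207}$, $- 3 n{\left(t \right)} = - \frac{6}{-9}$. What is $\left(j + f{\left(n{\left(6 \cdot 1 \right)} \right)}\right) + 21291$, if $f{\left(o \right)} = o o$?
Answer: $\frac{2440273598}{114615} \approx 21291.0$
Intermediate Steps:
$n{\left(t \right)} = - \frac{2}{9}$ ($n{\left(t \right)} = - \frac{\left(-6\right) \frac{1}{-9}}{3} = - \frac{\left(-6\right) \left(- \frac{1}{9}\right)}{3} = \left(- \frac{1}{3}\right) \frac{2}{3} = - \frac{2}{9}$)
$f{\left(o \right)} = o^{2}$
$j = - \frac{1}{4245}$ ($j = \frac{2}{-6283 - 2207} = \frac{2}{-8490} = 2 \left(- \frac{1}{8490}\right) = - \frac{1}{4245} \approx -0.00023557$)
$\left(j + f{\left(n{\left(6 \cdot 1 \right)} \right)}\right) + 21291 = \left(- \frac{1}{4245} + \left(- \frac{2}{9}\right)^{2}\right) + 21291 = \left(- \frac{1}{4245} + \frac{4}{81}\right) + 21291 = \frac{5633}{114615} + 21291 = \frac{2440273598}{114615}$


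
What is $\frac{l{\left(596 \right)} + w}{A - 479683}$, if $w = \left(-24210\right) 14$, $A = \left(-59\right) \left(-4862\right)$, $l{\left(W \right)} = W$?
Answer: $\frac{338344}{192825} \approx 1.7547$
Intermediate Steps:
$A = 286858$
$w = -338940$
$\frac{l{\left(596 \right)} + w}{A - 479683} = \frac{596 - 338940}{286858 - 479683} = - \frac{338344}{-192825} = \left(-338344\right) \left(- \frac{1}{192825}\right) = \frac{338344}{192825}$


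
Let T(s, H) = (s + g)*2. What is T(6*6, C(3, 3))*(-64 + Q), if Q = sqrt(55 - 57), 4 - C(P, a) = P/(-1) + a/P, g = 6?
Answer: -5376 + 84*I*sqrt(2) ≈ -5376.0 + 118.79*I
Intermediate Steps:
C(P, a) = 4 + P - a/P (C(P, a) = 4 - (P/(-1) + a/P) = 4 - (P*(-1) + a/P) = 4 - (-P + a/P) = 4 + (P - a/P) = 4 + P - a/P)
T(s, H) = 12 + 2*s (T(s, H) = (s + 6)*2 = (6 + s)*2 = 12 + 2*s)
Q = I*sqrt(2) (Q = sqrt(-2) = I*sqrt(2) ≈ 1.4142*I)
T(6*6, C(3, 3))*(-64 + Q) = (12 + 2*(6*6))*(-64 + I*sqrt(2)) = (12 + 2*36)*(-64 + I*sqrt(2)) = (12 + 72)*(-64 + I*sqrt(2)) = 84*(-64 + I*sqrt(2)) = -5376 + 84*I*sqrt(2)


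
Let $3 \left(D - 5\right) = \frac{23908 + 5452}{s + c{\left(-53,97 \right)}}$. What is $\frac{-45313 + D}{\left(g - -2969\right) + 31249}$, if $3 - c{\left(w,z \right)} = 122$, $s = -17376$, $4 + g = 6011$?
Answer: $- \frac{475603948}{422241825} \approx -1.1264$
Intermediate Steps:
$g = 6007$ ($g = -4 + 6011 = 6007$)
$c{\left(w,z \right)} = -119$ ($c{\left(w,z \right)} = 3 - 122 = -119$)
$D = \frac{46613}{10497}$ ($D = 5 + \frac{\left(23908 + 5452\right) \frac{1}{-17376 - 119}}{3} = 5 + \frac{29360 \frac{1}{-17495}}{3} = 5 + \frac{29360 \left(- \frac{1}{17495}\right)}{3} = 5 + \frac{1}{3} \left(- \frac{5872}{3499}\right) = 5 - \frac{5872}{10497} = \frac{46613}{10497} \approx 4.4406$)
$\frac{-45313 + D}{\left(g - -2969\right) + 31249} = \frac{-45313 + \frac{46613}{10497}}{\left(6007 - -2969\right) + 31249} = - \frac{475603948}{10497 \left(\left(6007 + 2969\right) + 31249\right)} = - \frac{475603948}{10497 \left(8976 + 31249\right)} = - \frac{475603948}{10497 \cdot 40225} = \left(- \frac{475603948}{10497}\right) \frac{1}{40225} = - \frac{475603948}{422241825}$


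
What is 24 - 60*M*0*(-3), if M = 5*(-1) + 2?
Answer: 24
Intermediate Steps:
M = -3 (M = -5 + 2 = -3)
24 - 60*M*0*(-3) = 24 - 60*(-3*0)*(-3) = 24 - 0*(-3) = 24 - 60*0 = 24 + 0 = 24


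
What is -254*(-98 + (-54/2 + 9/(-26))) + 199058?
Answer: 3001647/13 ≈ 2.3090e+5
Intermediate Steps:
-254*(-98 + (-54/2 + 9/(-26))) + 199058 = -254*(-98 + (-54*½ + 9*(-1/26))) + 199058 = -254*(-98 + (-27 - 9/26)) + 199058 = -254*(-98 - 711/26) + 199058 = -254*(-3259/26) + 199058 = 413893/13 + 199058 = 3001647/13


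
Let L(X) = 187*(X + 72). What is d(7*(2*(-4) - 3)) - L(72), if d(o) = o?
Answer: -27005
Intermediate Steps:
L(X) = 13464 + 187*X (L(X) = 187*(72 + X) = 13464 + 187*X)
d(7*(2*(-4) - 3)) - L(72) = 7*(2*(-4) - 3) - (13464 + 187*72) = 7*(-8 - 3) - (13464 + 13464) = 7*(-11) - 1*26928 = -77 - 26928 = -27005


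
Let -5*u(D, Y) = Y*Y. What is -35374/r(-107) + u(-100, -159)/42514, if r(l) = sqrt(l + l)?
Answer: -25281/212570 + 17687*I*sqrt(214)/107 ≈ -0.11893 + 2418.1*I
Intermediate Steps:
u(D, Y) = -Y**2/5 (u(D, Y) = -Y*Y/5 = -Y**2/5)
r(l) = sqrt(2)*sqrt(l) (r(l) = sqrt(2*l) = sqrt(2)*sqrt(l))
-35374/r(-107) + u(-100, -159)/42514 = -35374*(-I*sqrt(214)/214) - 1/5*(-159)**2/42514 = -35374*(-I*sqrt(214)/214) - 1/5*25281*(1/42514) = -35374*(-I*sqrt(214)/214) - 25281/5*1/42514 = -(-17687)*I*sqrt(214)/107 - 25281/212570 = 17687*I*sqrt(214)/107 - 25281/212570 = -25281/212570 + 17687*I*sqrt(214)/107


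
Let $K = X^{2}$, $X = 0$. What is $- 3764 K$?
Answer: $0$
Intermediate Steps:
$K = 0$ ($K = 0^{2} = 0$)
$- 3764 K = \left(-3764\right) 0 = 0$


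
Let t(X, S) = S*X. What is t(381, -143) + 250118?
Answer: 195635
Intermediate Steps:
t(381, -143) + 250118 = -143*381 + 250118 = -54483 + 250118 = 195635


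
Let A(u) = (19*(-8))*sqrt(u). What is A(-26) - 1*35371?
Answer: -35371 - 152*I*sqrt(26) ≈ -35371.0 - 775.05*I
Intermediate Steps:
A(u) = -152*sqrt(u)
A(-26) - 1*35371 = -152*I*sqrt(26) - 1*35371 = -152*I*sqrt(26) - 35371 = -35371 - 152*I*sqrt(26)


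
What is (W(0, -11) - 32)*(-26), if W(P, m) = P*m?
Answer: 832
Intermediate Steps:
(W(0, -11) - 32)*(-26) = (0*(-11) - 32)*(-26) = (0 - 32)*(-26) = -32*(-26) = 832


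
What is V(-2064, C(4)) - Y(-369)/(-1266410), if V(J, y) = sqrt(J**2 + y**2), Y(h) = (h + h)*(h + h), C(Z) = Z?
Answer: 272322/633205 + 4*sqrt(266257) ≈ 2064.4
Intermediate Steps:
Y(h) = 4*h**2 (Y(h) = (2*h)*(2*h) = 4*h**2)
V(-2064, C(4)) - Y(-369)/(-1266410) = sqrt((-2064)**2 + 4**2) - 4*(-369)**2/(-1266410) = sqrt(4260096 + 16) - 4*136161*(-1)/1266410 = sqrt(4260112) - 544644*(-1)/1266410 = 4*sqrt(266257) - 1*(-272322/633205) = 4*sqrt(266257) + 272322/633205 = 272322/633205 + 4*sqrt(266257)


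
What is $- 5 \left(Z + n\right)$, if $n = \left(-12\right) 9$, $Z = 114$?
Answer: $-30$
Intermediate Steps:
$n = -108$
$- 5 \left(Z + n\right) = - 5 \left(114 - 108\right) = \left(-5\right) 6 = -30$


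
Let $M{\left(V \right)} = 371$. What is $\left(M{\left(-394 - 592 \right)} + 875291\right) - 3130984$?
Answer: $-2255322$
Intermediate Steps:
$\left(M{\left(-394 - 592 \right)} + 875291\right) - 3130984 = \left(371 + 875291\right) - 3130984 = 875662 - 3130984 = -2255322$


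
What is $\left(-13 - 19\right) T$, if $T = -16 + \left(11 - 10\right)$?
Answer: $480$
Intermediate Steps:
$T = -15$ ($T = -16 + 1 = -15$)
$\left(-13 - 19\right) T = \left(-13 - 19\right) \left(-15\right) = \left(-32\right) \left(-15\right) = 480$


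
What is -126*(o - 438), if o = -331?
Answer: 96894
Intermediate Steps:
-126*(o - 438) = -126*(-331 - 438) = -126*(-769) = 96894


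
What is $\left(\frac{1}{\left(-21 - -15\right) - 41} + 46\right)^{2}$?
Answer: $\frac{4669921}{2209} \approx 2114.0$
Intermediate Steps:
$\left(\frac{1}{\left(-21 - -15\right) - 41} + 46\right)^{2} = \left(\frac{1}{\left(-21 + 15\right) - 41} + 46\right)^{2} = \left(\frac{1}{-6 - 41} + 46\right)^{2} = \left(\frac{1}{-47} + 46\right)^{2} = \left(- \frac{1}{47} + 46\right)^{2} = \left(\frac{2161}{47}\right)^{2} = \frac{4669921}{2209}$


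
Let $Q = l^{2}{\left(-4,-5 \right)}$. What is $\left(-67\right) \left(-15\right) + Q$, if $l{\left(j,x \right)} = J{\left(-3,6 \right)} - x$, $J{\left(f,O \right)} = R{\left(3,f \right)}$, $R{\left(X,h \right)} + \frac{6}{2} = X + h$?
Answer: $1009$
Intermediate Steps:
$R{\left(X,h \right)} = -3 + X + h$ ($R{\left(X,h \right)} = -3 + \left(X + h\right) = -3 + X + h$)
$J{\left(f,O \right)} = f$ ($J{\left(f,O \right)} = -3 + 3 + f = f$)
$l{\left(j,x \right)} = -3 - x$
$Q = 4$ ($Q = \left(-3 - -5\right)^{2} = \left(-3 + 5\right)^{2} = 2^{2} = 4$)
$\left(-67\right) \left(-15\right) + Q = \left(-67\right) \left(-15\right) + 4 = 1005 + 4 = 1009$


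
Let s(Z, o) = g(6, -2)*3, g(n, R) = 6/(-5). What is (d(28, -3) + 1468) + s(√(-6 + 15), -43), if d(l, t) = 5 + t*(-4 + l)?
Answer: 6987/5 ≈ 1397.4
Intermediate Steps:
g(n, R) = -6/5 (g(n, R) = 6*(-⅕) = -6/5)
s(Z, o) = -18/5 (s(Z, o) = -6/5*3 = -18/5)
(d(28, -3) + 1468) + s(√(-6 + 15), -43) = ((5 - 4*(-3) + 28*(-3)) + 1468) - 18/5 = ((5 + 12 - 84) + 1468) - 18/5 = (-67 + 1468) - 18/5 = 1401 - 18/5 = 6987/5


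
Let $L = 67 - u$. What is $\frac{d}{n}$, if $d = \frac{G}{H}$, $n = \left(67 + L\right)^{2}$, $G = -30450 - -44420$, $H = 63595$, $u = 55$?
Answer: $\frac{2794}{79379279} \approx 3.5198 \cdot 10^{-5}$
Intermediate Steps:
$L = 12$ ($L = 67 - 55 = 12$)
$G = 13970$ ($G = -30450 + 44420 = 13970$)
$n = 6241$ ($n = \left(67 + 12\right)^{2} = 79^{2} = 6241$)
$d = \frac{2794}{12719}$ ($d = \frac{13970}{63595} = 13970 \cdot \frac{1}{63595} = \frac{2794}{12719} \approx 0.21967$)
$\frac{d}{n} = \frac{2794}{12719 \cdot 6241} = \frac{2794}{12719} \cdot \frac{1}{6241} = \frac{2794}{79379279}$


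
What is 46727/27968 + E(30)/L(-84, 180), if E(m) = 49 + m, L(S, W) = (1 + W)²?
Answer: 1533032719/916259648 ≈ 1.6731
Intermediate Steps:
46727/27968 + E(30)/L(-84, 180) = 46727/27968 + (49 + 30)/((1 + 180)²) = 46727*(1/27968) + 79/(181²) = 46727/27968 + 79/32761 = 1533032719/916259648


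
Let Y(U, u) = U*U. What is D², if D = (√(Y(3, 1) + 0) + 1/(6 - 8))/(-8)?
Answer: 25/256 ≈ 0.097656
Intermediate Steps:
Y(U, u) = U²
D = -5/16 (D = (√(3² + 0) + 1/(6 - 8))/(-8) = -(√(9 + 0) + 1/(-2))/8 = -(√9 - ½)/8 = -(3 - ½)/8 = -⅛*5/2 = -5/16 ≈ -0.31250)
D² = (-5/16)² = 25/256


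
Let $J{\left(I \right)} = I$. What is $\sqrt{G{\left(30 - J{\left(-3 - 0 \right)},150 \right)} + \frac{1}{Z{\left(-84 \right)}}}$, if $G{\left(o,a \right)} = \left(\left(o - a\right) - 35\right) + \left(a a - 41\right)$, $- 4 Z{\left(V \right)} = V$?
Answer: $\frac{4 \sqrt{614838}}{21} \approx 149.36$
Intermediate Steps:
$Z{\left(V \right)} = - \frac{V}{4}$
$G{\left(o,a \right)} = -76 + o + a^{2} - a$ ($G{\left(o,a \right)} = \left(-35 + o - a\right) + \left(a^{2} - 41\right) = \left(-35 + o - a\right) + \left(-41 + a^{2}\right) = -76 + o + a^{2} - a$)
$\sqrt{G{\left(30 - J{\left(-3 - 0 \right)},150 \right)} + \frac{1}{Z{\left(-84 \right)}}} = \sqrt{\left(-76 + \left(30 - \left(-3 - 0\right)\right) + 150^{2} - 150\right) + \frac{1}{\left(- \frac{1}{4}\right) \left(-84\right)}} = \sqrt{\left(-76 + \left(30 - \left(-3 + 0\right)\right) + 22500 - 150\right) + \frac{1}{21}} = \sqrt{\left(-76 + \left(30 - -3\right) + 22500 - 150\right) + \frac{1}{21}} = \sqrt{\left(-76 + \left(30 + 3\right) + 22500 - 150\right) + \frac{1}{21}} = \sqrt{\left(-76 + 33 + 22500 - 150\right) + \frac{1}{21}} = \sqrt{22307 + \frac{1}{21}} = \sqrt{\frac{468448}{21}} = \frac{4 \sqrt{614838}}{21}$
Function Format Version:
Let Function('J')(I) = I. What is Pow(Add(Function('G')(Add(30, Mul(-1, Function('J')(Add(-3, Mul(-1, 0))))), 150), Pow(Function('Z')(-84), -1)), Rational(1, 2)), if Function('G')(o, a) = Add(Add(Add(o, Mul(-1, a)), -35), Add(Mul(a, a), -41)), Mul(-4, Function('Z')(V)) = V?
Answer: Mul(Rational(4, 21), Pow(614838, Rational(1, 2))) ≈ 149.36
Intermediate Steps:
Function('Z')(V) = Mul(Rational(-1, 4), V)
Function('G')(o, a) = Add(-76, o, Pow(a, 2), Mul(-1, a)) (Function('G')(o, a) = Add(Add(-35, o, Mul(-1, a)), Add(Pow(a, 2), -41)) = Add(Add(-35, o, Mul(-1, a)), Add(-41, Pow(a, 2))) = Add(-76, o, Pow(a, 2), Mul(-1, a)))
Pow(Add(Function('G')(Add(30, Mul(-1, Function('J')(Add(-3, Mul(-1, 0))))), 150), Pow(Function('Z')(-84), -1)), Rational(1, 2)) = Pow(Add(Add(-76, Add(30, Mul(-1, Add(-3, Mul(-1, 0)))), Pow(150, 2), Mul(-1, 150)), Pow(Mul(Rational(-1, 4), -84), -1)), Rational(1, 2)) = Pow(Add(Add(-76, Add(30, Mul(-1, Add(-3, 0))), 22500, -150), Pow(21, -1)), Rational(1, 2)) = Pow(Add(Add(-76, Add(30, Mul(-1, -3)), 22500, -150), Rational(1, 21)), Rational(1, 2)) = Pow(Add(Add(-76, Add(30, 3), 22500, -150), Rational(1, 21)), Rational(1, 2)) = Pow(Add(Add(-76, 33, 22500, -150), Rational(1, 21)), Rational(1, 2)) = Pow(Add(22307, Rational(1, 21)), Rational(1, 2)) = Pow(Rational(468448, 21), Rational(1, 2)) = Mul(Rational(4, 21), Pow(614838, Rational(1, 2)))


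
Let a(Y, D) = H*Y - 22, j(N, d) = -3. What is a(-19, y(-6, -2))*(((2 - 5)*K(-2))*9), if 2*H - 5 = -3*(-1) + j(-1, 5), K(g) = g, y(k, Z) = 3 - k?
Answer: -3753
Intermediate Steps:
H = 5/2 (H = 5/2 + (-3*(-1) - 3)/2 = 5/2 + (3 - 3)/2 = 5/2 + (½)*0 = 5/2 + 0 = 5/2 ≈ 2.5000)
a(Y, D) = -22 + 5*Y/2 (a(Y, D) = 5*Y/2 - 22 = -22 + 5*Y/2)
a(-19, y(-6, -2))*(((2 - 5)*K(-2))*9) = (-22 + (5/2)*(-19))*(((2 - 5)*(-2))*9) = (-22 - 95/2)*(-3*(-2)*9) = -417*9 = -139/2*54 = -3753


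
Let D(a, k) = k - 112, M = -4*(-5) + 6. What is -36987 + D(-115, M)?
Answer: -37073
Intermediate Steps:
M = 26 (M = 20 + 6 = 26)
D(a, k) = -112 + k
-36987 + D(-115, M) = -36987 + (-112 + 26) = -36987 - 86 = -37073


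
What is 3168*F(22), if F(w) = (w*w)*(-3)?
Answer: -4599936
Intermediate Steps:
F(w) = -3*w**2 (F(w) = w**2*(-3) = -3*w**2)
3168*F(22) = 3168*(-3*22**2) = 3168*(-3*484) = 3168*(-1452) = -4599936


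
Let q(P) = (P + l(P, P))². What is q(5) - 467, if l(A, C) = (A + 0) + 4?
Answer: -271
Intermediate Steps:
l(A, C) = 4 + A (l(A, C) = A + 4 = 4 + A)
q(P) = (4 + 2*P)² (q(P) = (P + (4 + P))² = (4 + 2*P)²)
q(5) - 467 = 4*(2 + 5)² - 467 = 4*7² - 467 = 4*49 - 467 = 196 - 467 = -271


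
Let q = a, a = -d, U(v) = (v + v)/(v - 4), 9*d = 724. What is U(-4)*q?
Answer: -724/9 ≈ -80.444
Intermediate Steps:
d = 724/9 (d = (⅑)*724 = 724/9 ≈ 80.444)
U(v) = 2*v/(-4 + v) (U(v) = (2*v)/(-4 + v) = 2*v/(-4 + v))
a = -724/9 (a = -1*724/9 = -724/9 ≈ -80.444)
q = -724/9 ≈ -80.444
U(-4)*q = (2*(-4)/(-4 - 4))*(-724/9) = (2*(-4)/(-8))*(-724/9) = (2*(-4)*(-⅛))*(-724/9) = 1*(-724/9) = -724/9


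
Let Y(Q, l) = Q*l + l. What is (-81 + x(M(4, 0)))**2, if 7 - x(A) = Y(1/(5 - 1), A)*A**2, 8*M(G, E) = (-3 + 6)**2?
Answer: 24086108809/4194304 ≈ 5742.6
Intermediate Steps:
Y(Q, l) = l + Q*l
M(G, E) = 9/8 (M(G, E) = (-3 + 6)**2/8 = (1/8)*3**2 = (1/8)*9 = 9/8)
x(A) = 7 - 5*A**3/4 (x(A) = 7 - A*(1 + 1/(5 - 1))*A**2 = 7 - A*(1 + 1/4)*A**2 = 7 - A*(5/4)*A**2 = 7 - 5*A/4*A**2 = 7 - 5*A**3/4)
(-81 + x(M(4, 0)))**2 = (-81 + (7 - 5*(9/8)**3/4))**2 = (-81 + (7 - 5/4*729/512))**2 = (-81 + (7 - 3645/2048))**2 = (-81 + 10691/2048)**2 = (-155197/2048)**2 = 24086108809/4194304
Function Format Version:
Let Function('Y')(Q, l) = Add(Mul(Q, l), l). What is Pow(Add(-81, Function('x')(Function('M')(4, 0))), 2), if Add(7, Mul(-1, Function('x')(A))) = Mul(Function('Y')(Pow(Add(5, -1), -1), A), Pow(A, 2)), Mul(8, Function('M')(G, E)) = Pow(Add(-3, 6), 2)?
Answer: Rational(24086108809, 4194304) ≈ 5742.6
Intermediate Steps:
Function('Y')(Q, l) = Add(l, Mul(Q, l))
Function('M')(G, E) = Rational(9, 8) (Function('M')(G, E) = Mul(Rational(1, 8), Pow(Add(-3, 6), 2)) = Mul(Rational(1, 8), Pow(3, 2)) = Mul(Rational(1, 8), 9) = Rational(9, 8))
Function('x')(A) = Add(7, Mul(Rational(-5, 4), Pow(A, 3))) (Function('x')(A) = Add(7, Mul(-1, Mul(Mul(A, Add(1, Pow(Add(5, -1), -1))), Pow(A, 2)))) = Add(7, Mul(-1, Mul(Mul(A, Add(1, Pow(4, -1))), Pow(A, 2)))) = Add(7, Mul(-1, Mul(Mul(A, Add(1, Rational(1, 4))), Pow(A, 2)))) = Add(7, Mul(-1, Mul(Mul(A, Rational(5, 4)), Pow(A, 2)))) = Add(7, Mul(-1, Mul(Mul(Rational(5, 4), A), Pow(A, 2)))) = Add(7, Mul(-1, Mul(Rational(5, 4), Pow(A, 3)))) = Add(7, Mul(Rational(-5, 4), Pow(A, 3))))
Pow(Add(-81, Function('x')(Function('M')(4, 0))), 2) = Pow(Add(-81, Add(7, Mul(Rational(-5, 4), Pow(Rational(9, 8), 3)))), 2) = Pow(Add(-81, Add(7, Mul(Rational(-5, 4), Rational(729, 512)))), 2) = Pow(Add(-81, Add(7, Rational(-3645, 2048))), 2) = Pow(Add(-81, Rational(10691, 2048)), 2) = Pow(Rational(-155197, 2048), 2) = Rational(24086108809, 4194304)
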